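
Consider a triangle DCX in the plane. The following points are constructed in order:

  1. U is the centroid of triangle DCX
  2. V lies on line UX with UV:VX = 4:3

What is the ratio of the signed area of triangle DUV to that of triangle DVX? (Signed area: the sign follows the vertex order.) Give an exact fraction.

[DUV]:[DVX] = 4/3

Choose coordinates D = (0, 0), C = (1, 0), X = (0, 1).
1. U is the centroid of triangle DCX ⇒ U = (1/3, 1/3)
2. V lies on line UX with UV:VX = 4:3 ⇒ V = (1/7, 5/7)
2·[DUV] = 4/21, 2·[DVX] = 1/7
[DUV]:[DVX] = 4/21:1/7 = 4/3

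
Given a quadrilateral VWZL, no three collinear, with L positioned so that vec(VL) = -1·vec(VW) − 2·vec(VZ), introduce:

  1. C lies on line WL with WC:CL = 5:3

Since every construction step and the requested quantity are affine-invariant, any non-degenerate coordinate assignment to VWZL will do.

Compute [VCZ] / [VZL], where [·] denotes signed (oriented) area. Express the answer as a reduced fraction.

[VCZ]:[VZL] = -1/4

Set V = (0, 0), W = (1, 0), Z = (0, 1), L = (-1, -2); any affine frame gives the same invariant.
1. C lies on line WL with WC:CL = 5:3 ⇒ C = (-1/4, -5/4)
2·[VCZ] = -1/4, 2·[VZL] = 1
[VCZ]:[VZL] = -1/4:1 = -1/4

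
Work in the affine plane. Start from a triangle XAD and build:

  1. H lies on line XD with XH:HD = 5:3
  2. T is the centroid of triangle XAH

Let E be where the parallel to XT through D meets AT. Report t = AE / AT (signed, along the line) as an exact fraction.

Choose coordinates X = (0, 0), A = (1, 0), D = (0, 1).
1. H lies on line XD with XH:HD = 5:3 ⇒ H = (0, 5/8)
2. T is the centroid of triangle XAH ⇒ T = (1/3, 5/24)
through D parallel to XT: direction (1/3, 5/24); meets AT at E = (-11/15, 13/24)
E = A + t·(T−A) with t = 13/5

t = 13/5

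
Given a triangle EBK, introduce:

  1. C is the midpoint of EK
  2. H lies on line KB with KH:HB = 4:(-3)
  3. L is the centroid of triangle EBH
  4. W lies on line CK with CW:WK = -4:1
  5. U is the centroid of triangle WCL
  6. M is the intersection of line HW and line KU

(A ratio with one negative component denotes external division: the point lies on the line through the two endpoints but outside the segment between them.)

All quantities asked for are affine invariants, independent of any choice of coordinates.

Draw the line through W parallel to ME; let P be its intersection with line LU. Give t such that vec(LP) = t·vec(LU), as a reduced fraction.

t = 135/98

Set E = (0, 0), B = (1, 0), K = (0, 1); any affine frame gives the same invariant.
1. C is the midpoint of EK ⇒ C = (0, 1/2)
2. H lies on line KB with KH:HB = 4:(-3) ⇒ H = (4, -3)
3. L is the centroid of triangle EBH ⇒ L = (5/3, -1)
4. W lies on line CK with CW:WK = -4:1 ⇒ W = (0, 7/6)
5. U is the centroid of triangle WCL ⇒ U = (5/9, 2/9)
6. M is the intersection of line HW and line KU ⇒ M = (-20/43, 71/43)
through W parallel to ME: direction (20/43, -71/43); meets LU at P = (20/147, 67/98)
P = L + t·(U−L) with t = 135/98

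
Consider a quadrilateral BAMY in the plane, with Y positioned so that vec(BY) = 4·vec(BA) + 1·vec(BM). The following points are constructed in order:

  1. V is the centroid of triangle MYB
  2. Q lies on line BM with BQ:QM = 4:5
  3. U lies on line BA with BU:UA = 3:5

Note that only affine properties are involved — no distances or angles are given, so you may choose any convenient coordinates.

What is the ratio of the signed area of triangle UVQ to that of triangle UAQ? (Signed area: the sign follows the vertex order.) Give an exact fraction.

Set B = (0, 0), A = (1, 0), M = (0, 1), Y = (4, 1); any affine frame gives the same invariant.
1. V is the centroid of triangle MYB ⇒ V = (4/3, 2/3)
2. Q lies on line BM with BQ:QM = 4:5 ⇒ Q = (0, 4/9)
3. U lies on line BA with BU:UA = 3:5 ⇒ U = (3/8, 0)
2·[UVQ] = 73/108, 2·[UAQ] = 5/18
[UVQ]:[UAQ] = 73/108:5/18 = 73/30

[UVQ]:[UAQ] = 73/30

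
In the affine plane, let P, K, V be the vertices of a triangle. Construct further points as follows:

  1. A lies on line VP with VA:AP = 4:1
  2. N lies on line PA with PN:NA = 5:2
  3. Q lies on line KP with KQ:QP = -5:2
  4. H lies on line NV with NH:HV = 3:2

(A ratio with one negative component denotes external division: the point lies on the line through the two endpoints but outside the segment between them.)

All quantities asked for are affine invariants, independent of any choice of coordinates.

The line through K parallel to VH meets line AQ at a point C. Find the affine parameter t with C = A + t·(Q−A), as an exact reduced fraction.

Choose coordinates P = (0, 0), K = (1, 0), V = (0, 1).
1. A lies on line VP with VA:AP = 4:1 ⇒ A = (0, 1/5)
2. N lies on line PA with PN:NA = 5:2 ⇒ N = (0, 1/7)
3. Q lies on line KP with KQ:QP = -5:2 ⇒ Q = (-2/3, 0)
4. H lies on line NV with NH:HV = 3:2 ⇒ H = (0, 23/35)
through K parallel to VH: direction (0, -12/35); meets AQ at C = (1, 1/2)
C = A + t·(Q−A) with t = -3/2

t = -3/2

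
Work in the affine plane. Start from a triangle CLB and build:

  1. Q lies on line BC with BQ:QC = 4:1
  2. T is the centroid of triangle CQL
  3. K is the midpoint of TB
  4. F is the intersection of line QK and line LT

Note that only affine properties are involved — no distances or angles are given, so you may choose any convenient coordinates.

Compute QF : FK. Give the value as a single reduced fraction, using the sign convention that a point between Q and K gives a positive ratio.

QF:FK = -2/9

Set C = (0, 0), L = (1, 0), B = (0, 1); any affine frame gives the same invariant.
1. Q lies on line BC with BQ:QC = 4:1 ⇒ Q = (0, 1/5)
2. T is the centroid of triangle CQL ⇒ T = (1/3, 1/15)
3. K is the midpoint of TB ⇒ K = (1/6, 8/15)
4. F is the intersection of line QK and line LT ⇒ F = (-1/21, 11/105)
F = Q + t·(K−Q) with t = -2/7, so QF:FK = t:(1−t) = -2/7:9/7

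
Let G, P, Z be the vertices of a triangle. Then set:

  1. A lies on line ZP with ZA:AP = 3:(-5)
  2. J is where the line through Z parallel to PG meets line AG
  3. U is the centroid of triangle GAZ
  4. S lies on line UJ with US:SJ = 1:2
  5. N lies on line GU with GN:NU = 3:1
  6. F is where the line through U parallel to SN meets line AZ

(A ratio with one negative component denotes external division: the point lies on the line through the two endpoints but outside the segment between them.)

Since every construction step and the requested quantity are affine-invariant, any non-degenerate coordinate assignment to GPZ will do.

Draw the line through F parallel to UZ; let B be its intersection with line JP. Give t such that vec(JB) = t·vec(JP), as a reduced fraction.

Work in coordinates with G = (0, 0), P = (1, 0), Z = (0, 1).
1. A lies on line ZP with ZA:AP = 3:(-5) ⇒ A = (-3/2, 5/2)
2. J is where the line through Z parallel to PG meets line AG ⇒ J = (-3/5, 1)
3. U is the centroid of triangle GAZ ⇒ U = (-1/2, 7/6)
4. S lies on line UJ with US:SJ = 1:2 ⇒ S = (-8/15, 10/9)
5. N lies on line GU with GN:NU = 3:1 ⇒ N = (-3/8, 7/8)
6. F is where the line through U parallel to SN meets line AZ ⇒ F = (-33/28, 61/28)
through F parallel to UZ: direction (1/2, -1/6); meets JP at B = (-195/49, 305/98)
B = J + t·(P−J) with t = -207/98

t = -207/98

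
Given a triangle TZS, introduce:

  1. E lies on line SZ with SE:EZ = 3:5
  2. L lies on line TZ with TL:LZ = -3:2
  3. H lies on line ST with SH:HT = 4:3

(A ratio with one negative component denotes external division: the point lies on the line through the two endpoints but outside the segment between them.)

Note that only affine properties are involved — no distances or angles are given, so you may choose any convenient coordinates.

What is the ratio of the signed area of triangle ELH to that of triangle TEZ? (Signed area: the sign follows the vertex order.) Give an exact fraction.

[ELH]:[TEZ] = 6/5

Choose coordinates T = (0, 0), Z = (1, 0), S = (0, 1).
1. E lies on line SZ with SE:EZ = 3:5 ⇒ E = (3/8, 5/8)
2. L lies on line TZ with TL:LZ = -3:2 ⇒ L = (3, 0)
3. H lies on line ST with SH:HT = 4:3 ⇒ H = (0, 3/7)
2·[ELH] = -3/4, 2·[TEZ] = -5/8
[ELH]:[TEZ] = -3/4:-5/8 = 6/5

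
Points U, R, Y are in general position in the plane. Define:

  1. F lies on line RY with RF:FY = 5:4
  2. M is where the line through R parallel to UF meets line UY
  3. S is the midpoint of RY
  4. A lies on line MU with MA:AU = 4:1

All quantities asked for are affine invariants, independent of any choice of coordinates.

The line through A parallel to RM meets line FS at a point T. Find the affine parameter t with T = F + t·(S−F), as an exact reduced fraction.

Choose coordinates U = (0, 0), R = (1, 0), Y = (0, 1).
1. F lies on line RY with RF:FY = 5:4 ⇒ F = (4/9, 5/9)
2. M is where the line through R parallel to UF meets line UY ⇒ M = (0, -5/4)
3. S is the midpoint of RY ⇒ S = (1/2, 1/2)
4. A lies on line MU with MA:AU = 4:1 ⇒ A = (0, -1/4)
through A parallel to RM: direction (-1, -5/4); meets FS at T = (5/9, 4/9)
T = F + t·(S−F) with t = 2

t = 2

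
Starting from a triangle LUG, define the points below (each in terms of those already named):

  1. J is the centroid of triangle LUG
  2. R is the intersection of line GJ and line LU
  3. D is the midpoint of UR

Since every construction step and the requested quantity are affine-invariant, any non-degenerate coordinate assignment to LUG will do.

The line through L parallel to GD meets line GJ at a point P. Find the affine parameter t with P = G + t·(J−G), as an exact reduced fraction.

t = 9/2

Set L = (0, 0), U = (1, 0), G = (0, 1); any affine frame gives the same invariant.
1. J is the centroid of triangle LUG ⇒ J = (1/3, 1/3)
2. R is the intersection of line GJ and line LU ⇒ R = (1/2, 0)
3. D is the midpoint of UR ⇒ D = (3/4, 0)
through L parallel to GD: direction (3/4, -1); meets GJ at P = (3/2, -2)
P = G + t·(J−G) with t = 9/2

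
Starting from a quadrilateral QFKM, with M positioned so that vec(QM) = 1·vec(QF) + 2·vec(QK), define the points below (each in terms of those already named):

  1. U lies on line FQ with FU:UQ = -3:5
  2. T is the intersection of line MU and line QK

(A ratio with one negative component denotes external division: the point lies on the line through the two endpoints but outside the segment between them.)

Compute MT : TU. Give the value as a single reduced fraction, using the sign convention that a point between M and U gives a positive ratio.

Work in coordinates with Q = (0, 0), F = (1, 0), K = (0, 1), M = (1, 2).
1. U lies on line FQ with FU:UQ = -3:5 ⇒ U = (5/2, 0)
2. T is the intersection of line MU and line QK ⇒ T = (0, 10/3)
T = M + t·(U−M) with t = -2/3, so MT:TU = t:(1−t) = -2/3:5/3

MT:TU = -2/5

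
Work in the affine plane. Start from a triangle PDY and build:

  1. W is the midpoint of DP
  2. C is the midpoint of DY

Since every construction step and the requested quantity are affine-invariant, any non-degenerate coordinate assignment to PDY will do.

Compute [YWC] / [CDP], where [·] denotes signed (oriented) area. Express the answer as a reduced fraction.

[YWC]:[CDP] = -1/2

Assign P = (0, 0), D = (1, 0), Y = (0, 1) — the answer is frame-independent, so this choice is without loss of generality.
1. W is the midpoint of DP ⇒ W = (1/2, 0)
2. C is the midpoint of DY ⇒ C = (1/2, 1/2)
2·[YWC] = 1/4, 2·[CDP] = -1/2
[YWC]:[CDP] = 1/4:-1/2 = -1/2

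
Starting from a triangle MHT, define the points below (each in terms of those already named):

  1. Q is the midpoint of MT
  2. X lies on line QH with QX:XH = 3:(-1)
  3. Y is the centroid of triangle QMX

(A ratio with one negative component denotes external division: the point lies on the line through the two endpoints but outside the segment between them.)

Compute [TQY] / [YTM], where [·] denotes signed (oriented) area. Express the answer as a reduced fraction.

[TQY]:[YTM] = 1/2

Set M = (0, 0), H = (1, 0), T = (0, 1); any affine frame gives the same invariant.
1. Q is the midpoint of MT ⇒ Q = (0, 1/2)
2. X lies on line QH with QX:XH = 3:(-1) ⇒ X = (3/2, -1/4)
3. Y is the centroid of triangle QMX ⇒ Y = (1/2, 1/12)
2·[TQY] = 1/4, 2·[YTM] = 1/2
[TQY]:[YTM] = 1/4:1/2 = 1/2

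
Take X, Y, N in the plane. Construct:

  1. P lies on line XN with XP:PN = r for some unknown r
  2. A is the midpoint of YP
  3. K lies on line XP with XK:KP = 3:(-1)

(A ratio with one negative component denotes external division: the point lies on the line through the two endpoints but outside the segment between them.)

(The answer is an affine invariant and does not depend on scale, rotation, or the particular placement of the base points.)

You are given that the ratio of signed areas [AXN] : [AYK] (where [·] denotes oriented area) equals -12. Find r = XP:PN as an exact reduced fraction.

r = 1/5

Assign X = (0, 0), Y = (1, 0), N = (0, 1) — the answer is frame-independent, so this choice is without loss of generality.
1. With XP:PN = r, write λ = r/(r+1) so P = X + λ·(N−X); P is affine-linear in λ
2. A is the midpoint of YP ⇒ A is an affine combination of earlier points and hence also affine-linear in λ
3. K lies on line XP with XK:KP = 3:(-1) ⇒ K is an affine combination of earlier points and hence also affine-linear in λ
Every point depending on P is an affine combination of P and λ-independent points, so each such coordinate is linear in λ; the λ² term in each signed area is a multiple of (N−X)×(N−X) = 0, so 2·[AXN] and 2·[AYK] are each linear in λ. Evaluating at λ=0 and λ=1:
  2·[AXN] = -1/2,   2·[AYK] = 1/4·λ
So [AXN]:[AYK] = (-1/2) / (1/4·λ). Setting this equal to -12:
  -1/2 = -12·(1/4·λ)  ⇒  λ = 1/6
Then r = λ/(1−λ) = (1/6)/(5/6) = 1/5. Check: with r = 1/5, P = (0, 1/6) and [AXN]:[AYK] = -12 as required.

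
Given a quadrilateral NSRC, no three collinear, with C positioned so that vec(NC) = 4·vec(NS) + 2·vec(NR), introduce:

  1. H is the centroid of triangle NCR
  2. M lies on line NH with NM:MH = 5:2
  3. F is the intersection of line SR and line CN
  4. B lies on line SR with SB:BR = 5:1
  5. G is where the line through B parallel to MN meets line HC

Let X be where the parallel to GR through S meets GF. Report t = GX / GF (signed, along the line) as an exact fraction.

Work in coordinates with N = (0, 0), S = (1, 0), R = (0, 1), C = (4, 2).
1. H is the centroid of triangle NCR ⇒ H = (4/3, 1)
2. M lies on line NH with NM:MH = 5:2 ⇒ M = (20/21, 5/7)
3. F is the intersection of line SR and line CN ⇒ F = (2/3, 1/3)
4. B lies on line SR with SB:BR = 5:1 ⇒ B = (1/6, 5/6)
5. G is where the line through B parallel to MN meets line HC ⇒ G = (-5/9, 7/24)
through S parallel to GR: direction (5/9, 17/24); meets GF at X = (23/18, 17/48)
X = G + t·(F−G) with t = 3/2

t = 3/2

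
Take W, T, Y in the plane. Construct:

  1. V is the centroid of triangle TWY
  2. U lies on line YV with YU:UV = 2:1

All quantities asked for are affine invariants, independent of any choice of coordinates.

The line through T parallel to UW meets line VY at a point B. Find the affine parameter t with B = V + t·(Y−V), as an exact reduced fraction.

t = -4/3

Choose coordinates W = (0, 0), T = (1, 0), Y = (0, 1).
1. V is the centroid of triangle TWY ⇒ V = (1/3, 1/3)
2. U lies on line YV with YU:UV = 2:1 ⇒ U = (2/9, 5/9)
through T parallel to UW: direction (-2/9, -5/9); meets VY at B = (7/9, -5/9)
B = V + t·(Y−V) with t = -4/3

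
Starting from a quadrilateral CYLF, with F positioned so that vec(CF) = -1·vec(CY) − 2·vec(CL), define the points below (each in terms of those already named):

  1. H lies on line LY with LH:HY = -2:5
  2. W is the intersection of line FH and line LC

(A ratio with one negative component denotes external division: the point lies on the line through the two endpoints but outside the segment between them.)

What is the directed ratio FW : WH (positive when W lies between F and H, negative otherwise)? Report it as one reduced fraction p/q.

Choose coordinates C = (0, 0), Y = (1, 0), L = (0, 1), F = (-1, -2).
1. H lies on line LY with LH:HY = -2:5 ⇒ H = (-2/3, 5/3)
2. W is the intersection of line FH and line LC ⇒ W = (0, 9)
W = F + t·(H−F) with t = 3, so FW:WH = t:(1−t) = 3:-2

FW:WH = -3/2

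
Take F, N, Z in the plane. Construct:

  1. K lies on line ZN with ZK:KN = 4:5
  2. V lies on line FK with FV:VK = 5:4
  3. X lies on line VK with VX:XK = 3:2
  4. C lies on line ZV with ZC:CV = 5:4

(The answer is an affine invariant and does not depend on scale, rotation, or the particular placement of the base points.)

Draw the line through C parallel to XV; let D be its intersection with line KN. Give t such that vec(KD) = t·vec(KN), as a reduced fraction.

t = -16/45

Work in coordinates with F = (0, 0), N = (1, 0), Z = (0, 1).
1. K lies on line ZN with ZK:KN = 4:5 ⇒ K = (4/9, 5/9)
2. V lies on line FK with FV:VK = 5:4 ⇒ V = (20/81, 25/81)
3. X lies on line VK with VX:XK = 3:2 ⇒ X = (148/405, 37/81)
4. C lies on line ZV with ZC:CV = 5:4 ⇒ C = (100/729, 449/729)
through C parallel to XV: direction (-16/135, -4/27); meets KN at D = (20/81, 61/81)
D = K + t·(N−K) with t = -16/45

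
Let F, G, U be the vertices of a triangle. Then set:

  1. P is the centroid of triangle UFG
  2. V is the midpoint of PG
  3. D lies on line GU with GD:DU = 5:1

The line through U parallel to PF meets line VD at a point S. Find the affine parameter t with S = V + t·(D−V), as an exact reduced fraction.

t = 9/7

Choose coordinates F = (0, 0), G = (1, 0), U = (0, 1).
1. P is the centroid of triangle UFG ⇒ P = (1/3, 1/3)
2. V is the midpoint of PG ⇒ V = (2/3, 1/6)
3. D lies on line GU with GD:DU = 5:1 ⇒ D = (1/6, 5/6)
through U parallel to PF: direction (-1/3, -1/3); meets VD at S = (1/42, 43/42)
S = V + t·(D−V) with t = 9/7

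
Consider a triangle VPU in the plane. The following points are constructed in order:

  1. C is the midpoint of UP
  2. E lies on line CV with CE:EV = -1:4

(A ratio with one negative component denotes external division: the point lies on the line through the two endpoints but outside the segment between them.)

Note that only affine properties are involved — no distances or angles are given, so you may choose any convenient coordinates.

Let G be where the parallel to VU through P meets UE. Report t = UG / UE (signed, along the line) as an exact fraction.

t = 3/2

Choose coordinates V = (0, 0), P = (1, 0), U = (0, 1).
1. C is the midpoint of UP ⇒ C = (1/2, 1/2)
2. E lies on line CV with CE:EV = -1:4 ⇒ E = (2/3, 2/3)
through P parallel to VU: direction (0, 1); meets UE at G = (1, 1/2)
G = U + t·(E−U) with t = 3/2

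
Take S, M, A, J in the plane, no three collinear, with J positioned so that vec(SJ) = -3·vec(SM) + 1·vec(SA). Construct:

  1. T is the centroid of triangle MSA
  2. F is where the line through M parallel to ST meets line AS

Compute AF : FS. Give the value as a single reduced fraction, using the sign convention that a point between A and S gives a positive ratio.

Choose coordinates S = (0, 0), M = (1, 0), A = (0, 1), J = (-3, 1).
1. T is the centroid of triangle MSA ⇒ T = (1/3, 1/3)
2. F is where the line through M parallel to ST meets line AS ⇒ F = (0, -1)
F = A + t·(S−A) with t = 2, so AF:FS = t:(1−t) = 2:-1

AF:FS = -2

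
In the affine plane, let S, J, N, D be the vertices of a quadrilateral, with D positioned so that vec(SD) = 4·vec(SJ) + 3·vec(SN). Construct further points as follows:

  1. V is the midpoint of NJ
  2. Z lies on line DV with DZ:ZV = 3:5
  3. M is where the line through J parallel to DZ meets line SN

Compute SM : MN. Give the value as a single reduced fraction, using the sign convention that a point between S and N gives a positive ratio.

SM:MN = -5/12

Set S = (0, 0), J = (1, 0), N = (0, 1), D = (4, 3); any affine frame gives the same invariant.
1. V is the midpoint of NJ ⇒ V = (1/2, 1/2)
2. Z lies on line DV with DZ:ZV = 3:5 ⇒ Z = (43/16, 33/16)
3. M is where the line through J parallel to DZ meets line SN ⇒ M = (0, -5/7)
M = S + t·(N−S) with t = -5/7, so SM:MN = t:(1−t) = -5/7:12/7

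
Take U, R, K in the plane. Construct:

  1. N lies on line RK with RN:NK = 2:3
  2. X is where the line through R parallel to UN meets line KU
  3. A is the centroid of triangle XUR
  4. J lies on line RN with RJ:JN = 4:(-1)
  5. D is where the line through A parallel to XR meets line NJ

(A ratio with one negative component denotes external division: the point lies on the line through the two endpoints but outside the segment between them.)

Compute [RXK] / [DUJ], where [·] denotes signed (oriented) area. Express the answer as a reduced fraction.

[RXK]:[DUJ] = 25/6

Choose coordinates U = (0, 0), R = (1, 0), K = (0, 1).
1. N lies on line RK with RN:NK = 2:3 ⇒ N = (3/5, 2/5)
2. X is where the line through R parallel to UN meets line KU ⇒ X = (0, -2/3)
3. A is the centroid of triangle XUR ⇒ A = (1/3, -2/9)
4. J lies on line RN with RJ:JN = 4:(-1) ⇒ J = (7/15, 8/15)
5. D is where the line through A parallel to XR meets line NJ ⇒ D = (13/15, 2/15)
2·[RXK] = -5/3, 2·[DUJ] = -2/5
[RXK]:[DUJ] = -5/3:-2/5 = 25/6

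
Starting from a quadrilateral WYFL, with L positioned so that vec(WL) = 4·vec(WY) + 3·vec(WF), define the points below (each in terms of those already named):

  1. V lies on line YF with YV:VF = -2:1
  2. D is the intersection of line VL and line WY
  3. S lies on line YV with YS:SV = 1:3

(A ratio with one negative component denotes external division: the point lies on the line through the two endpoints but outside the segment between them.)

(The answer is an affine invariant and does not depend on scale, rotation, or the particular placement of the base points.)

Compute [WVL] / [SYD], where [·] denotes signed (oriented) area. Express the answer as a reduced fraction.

[WVL]:[SYD] = 11/6

Assign W = (0, 0), Y = (1, 0), F = (0, 1), L = (4, 3) — the answer is frame-independent, so this choice is without loss of generality.
1. V lies on line YF with YV:VF = -2:1 ⇒ V = (-1, 2)
2. D is the intersection of line VL and line WY ⇒ D = (-11, 0)
3. S lies on line YV with YS:SV = 1:3 ⇒ S = (1/2, 1/2)
2·[WVL] = -11, 2·[SYD] = -6
[WVL]:[SYD] = -11:-6 = 11/6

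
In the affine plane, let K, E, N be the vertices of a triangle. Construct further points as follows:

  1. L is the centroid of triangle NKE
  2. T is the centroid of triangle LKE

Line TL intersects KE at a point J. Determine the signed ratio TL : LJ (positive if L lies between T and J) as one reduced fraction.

Choose coordinates K = (0, 0), E = (1, 0), N = (0, 1).
1. L is the centroid of triangle NKE ⇒ L = (1/3, 1/3)
2. T is the centroid of triangle LKE ⇒ T = (4/9, 1/9)
line TL meets KE at J = (1/2, 0)
L = T + t·(J−T) with t = -2, so TL:LJ = -2:3

TL:LJ = -2/3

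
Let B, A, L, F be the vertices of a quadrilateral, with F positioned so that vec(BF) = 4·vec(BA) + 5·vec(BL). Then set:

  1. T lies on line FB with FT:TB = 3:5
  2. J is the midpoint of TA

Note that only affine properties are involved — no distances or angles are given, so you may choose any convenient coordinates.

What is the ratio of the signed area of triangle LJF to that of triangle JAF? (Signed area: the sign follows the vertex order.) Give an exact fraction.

[LJF]:[JAF] = 76/15

Assign B = (0, 0), A = (1, 0), L = (0, 1), F = (4, 5) — the answer is frame-independent, so this choice is without loss of generality.
1. T lies on line FB with FT:TB = 3:5 ⇒ T = (5/2, 25/8)
2. J is the midpoint of TA ⇒ J = (7/4, 25/16)
2·[LJF] = 19/4, 2·[JAF] = 15/16
[LJF]:[JAF] = 19/4:15/16 = 76/15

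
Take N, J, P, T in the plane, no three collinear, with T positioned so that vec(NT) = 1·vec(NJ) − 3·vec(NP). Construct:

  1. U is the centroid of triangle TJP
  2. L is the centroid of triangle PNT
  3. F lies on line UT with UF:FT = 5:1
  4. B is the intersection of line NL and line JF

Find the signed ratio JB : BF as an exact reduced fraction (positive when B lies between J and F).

JB:BF = 36/13

Set N = (0, 0), J = (1, 0), P = (0, 1), T = (1, -3); any affine frame gives the same invariant.
1. U is the centroid of triangle TJP ⇒ U = (2/3, -2/3)
2. L is the centroid of triangle PNT ⇒ L = (1/3, -2/3)
3. F lies on line UT with UF:FT = 5:1 ⇒ F = (17/18, -47/18)
4. B is the intersection of line NL and line JF ⇒ B = (47/49, -94/49)
B = J + t·(F−J) with t = 36/49, so JB:BF = t:(1−t) = 36/49:13/49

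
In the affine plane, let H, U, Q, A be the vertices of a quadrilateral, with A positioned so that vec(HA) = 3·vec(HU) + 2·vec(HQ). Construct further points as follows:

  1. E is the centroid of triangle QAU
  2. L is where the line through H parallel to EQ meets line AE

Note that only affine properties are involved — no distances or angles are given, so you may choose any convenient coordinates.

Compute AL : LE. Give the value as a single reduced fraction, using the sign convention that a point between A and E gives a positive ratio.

AL:LE = -2

Set H = (0, 0), U = (1, 0), Q = (0, 1), A = (3, 2); any affine frame gives the same invariant.
1. E is the centroid of triangle QAU ⇒ E = (4/3, 1)
2. L is where the line through H parallel to EQ meets line AE ⇒ L = (-1/3, 0)
L = A + t·(E−A) with t = 2, so AL:LE = t:(1−t) = 2:-1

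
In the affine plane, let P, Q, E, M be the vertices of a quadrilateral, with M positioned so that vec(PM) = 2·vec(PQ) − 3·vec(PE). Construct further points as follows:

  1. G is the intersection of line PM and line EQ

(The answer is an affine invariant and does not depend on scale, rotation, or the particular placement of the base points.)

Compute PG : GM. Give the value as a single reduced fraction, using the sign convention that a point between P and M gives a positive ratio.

Choose coordinates P = (0, 0), Q = (1, 0), E = (0, 1), M = (2, -3).
1. G is the intersection of line PM and line EQ ⇒ G = (-2, 3)
G = P + t·(M−P) with t = -1, so PG:GM = t:(1−t) = -1:2

PG:GM = -1/2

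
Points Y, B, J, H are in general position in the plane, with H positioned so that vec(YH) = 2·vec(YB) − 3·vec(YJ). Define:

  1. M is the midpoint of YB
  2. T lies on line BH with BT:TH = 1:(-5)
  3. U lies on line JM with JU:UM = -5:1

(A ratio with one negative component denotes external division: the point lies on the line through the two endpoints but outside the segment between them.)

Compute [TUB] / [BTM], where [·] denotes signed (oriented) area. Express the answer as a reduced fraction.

Set Y = (0, 0), B = (1, 0), J = (0, 1), H = (2, -3); any affine frame gives the same invariant.
1. M is the midpoint of YB ⇒ M = (1/2, 0)
2. T lies on line BH with BT:TH = 1:(-5) ⇒ T = (3/4, 3/4)
3. U lies on line JM with JU:UM = -5:1 ⇒ U = (5/8, -1/4)
2·[TUB] = 11/32, 2·[BTM] = 3/8
[TUB]:[BTM] = 11/32:3/8 = 11/12

[TUB]:[BTM] = 11/12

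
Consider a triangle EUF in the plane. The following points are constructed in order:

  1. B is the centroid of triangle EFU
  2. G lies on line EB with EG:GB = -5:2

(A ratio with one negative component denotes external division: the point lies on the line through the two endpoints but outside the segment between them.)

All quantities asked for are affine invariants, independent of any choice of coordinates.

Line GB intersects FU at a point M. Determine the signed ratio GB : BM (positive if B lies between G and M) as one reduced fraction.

GB:BM = -4/3

Assign E = (0, 0), U = (1, 0), F = (0, 1) — the answer is frame-independent, so this choice is without loss of generality.
1. B is the centroid of triangle EFU ⇒ B = (1/3, 1/3)
2. G lies on line EB with EG:GB = -5:2 ⇒ G = (5/9, 5/9)
line GB meets FU at M = (1/2, 1/2)
B = G + t·(M−G) with t = 4, so GB:BM = 4:-3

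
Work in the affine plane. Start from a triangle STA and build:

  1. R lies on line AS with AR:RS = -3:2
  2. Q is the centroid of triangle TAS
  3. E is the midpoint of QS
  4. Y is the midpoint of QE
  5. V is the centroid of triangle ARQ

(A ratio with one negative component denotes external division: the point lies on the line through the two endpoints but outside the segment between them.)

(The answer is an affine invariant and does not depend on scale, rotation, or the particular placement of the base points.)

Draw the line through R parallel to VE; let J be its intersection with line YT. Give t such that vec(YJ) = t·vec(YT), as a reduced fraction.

Choose coordinates S = (0, 0), T = (1, 0), A = (0, 1).
1. R lies on line AS with AR:RS = -3:2 ⇒ R = (0, -2)
2. Q is the centroid of triangle TAS ⇒ Q = (1/3, 1/3)
3. E is the midpoint of QS ⇒ E = (1/6, 1/6)
4. Y is the midpoint of QE ⇒ Y = (1/4, 1/4)
5. V is the centroid of triangle ARQ ⇒ V = (1/9, -2/9)
through R parallel to VE: direction (1/18, 7/18); meets YT at J = (7/22, 5/22)
J = Y + t·(T−Y) with t = 1/11

t = 1/11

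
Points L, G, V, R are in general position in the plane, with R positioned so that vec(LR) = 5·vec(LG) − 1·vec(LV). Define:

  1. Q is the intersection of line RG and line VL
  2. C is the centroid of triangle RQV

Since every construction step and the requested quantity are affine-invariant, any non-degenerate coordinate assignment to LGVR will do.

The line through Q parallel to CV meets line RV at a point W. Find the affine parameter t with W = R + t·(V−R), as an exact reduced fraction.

t = 2

Assign L = (0, 0), G = (1, 0), V = (0, 1), R = (5, -1) — the answer is frame-independent, so this choice is without loss of generality.
1. Q is the intersection of line RG and line VL ⇒ Q = (0, 1/4)
2. C is the centroid of triangle RQV ⇒ C = (5/3, 1/12)
through Q parallel to CV: direction (-5/3, 11/12); meets RV at W = (-5, 3)
W = R + t·(V−R) with t = 2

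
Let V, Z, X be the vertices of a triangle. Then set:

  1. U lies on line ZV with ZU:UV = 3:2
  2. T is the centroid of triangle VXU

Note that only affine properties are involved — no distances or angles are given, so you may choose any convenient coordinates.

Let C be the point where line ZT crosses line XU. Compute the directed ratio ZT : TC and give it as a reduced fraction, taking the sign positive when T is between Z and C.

Assign V = (0, 0), Z = (1, 0), X = (0, 1) — the answer is frame-independent, so this choice is without loss of generality.
1. U lies on line ZV with ZU:UV = 3:2 ⇒ U = (2/5, 0)
2. T is the centroid of triangle VXU ⇒ T = (2/15, 1/3)
line ZT meets XU at C = (16/55, 3/11)
T = Z + t·(C−Z) with t = 11/9, so ZT:TC = 11/9:-2/9

ZT:TC = -11/2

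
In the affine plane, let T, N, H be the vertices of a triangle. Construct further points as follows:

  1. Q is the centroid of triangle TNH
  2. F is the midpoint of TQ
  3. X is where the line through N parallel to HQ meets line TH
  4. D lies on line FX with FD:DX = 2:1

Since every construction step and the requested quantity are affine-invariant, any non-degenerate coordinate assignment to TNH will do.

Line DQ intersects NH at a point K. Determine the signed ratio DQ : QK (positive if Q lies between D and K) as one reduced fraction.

DQ:QK = -7/3

Assign T = (0, 0), N = (1, 0), H = (0, 1) — the answer is frame-independent, so this choice is without loss of generality.
1. Q is the centroid of triangle TNH ⇒ Q = (1/3, 1/3)
2. F is the midpoint of TQ ⇒ F = (1/6, 1/6)
3. X is where the line through N parallel to HQ meets line TH ⇒ X = (0, 2)
4. D lies on line FX with FD:DX = 2:1 ⇒ D = (1/18, 25/18)
line DQ meets NH at K = (3/14, 11/14)
Q = D + t·(K−D) with t = 7/4, so DQ:QK = 7/4:-3/4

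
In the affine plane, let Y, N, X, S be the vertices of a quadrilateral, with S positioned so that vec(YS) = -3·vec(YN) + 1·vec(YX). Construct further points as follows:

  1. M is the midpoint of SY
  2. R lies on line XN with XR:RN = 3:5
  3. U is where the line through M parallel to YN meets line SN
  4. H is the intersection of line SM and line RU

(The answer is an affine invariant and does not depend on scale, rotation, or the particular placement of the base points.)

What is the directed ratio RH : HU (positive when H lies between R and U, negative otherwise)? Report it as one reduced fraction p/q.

Choose coordinates Y = (0, 0), N = (1, 0), X = (0, 1), S = (-3, 1).
1. M is the midpoint of SY ⇒ M = (-3/2, 1/2)
2. R lies on line XN with XR:RN = 3:5 ⇒ R = (3/8, 5/8)
3. U is where the line through M parallel to YN meets line SN ⇒ U = (-1, 1/2)
4. H is the intersection of line SM and line RU ⇒ H = (-39/28, 13/28)
H = R + t·(U−R) with t = 9/7, so RH:HU = t:(1−t) = 9/7:-2/7

RH:HU = -9/2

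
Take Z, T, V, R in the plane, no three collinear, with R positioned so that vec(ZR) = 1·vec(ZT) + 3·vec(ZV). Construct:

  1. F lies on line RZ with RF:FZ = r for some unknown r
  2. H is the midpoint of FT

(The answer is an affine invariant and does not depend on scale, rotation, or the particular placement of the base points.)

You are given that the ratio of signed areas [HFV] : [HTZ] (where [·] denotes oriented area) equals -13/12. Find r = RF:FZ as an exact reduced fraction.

r = -1/4

Work in coordinates with Z = (0, 0), T = (1, 0), V = (0, 1), R = (1, 3).
1. With RF:FZ = r, write λ = r/(r+1) so F = R + λ·(Z−R); F is affine-linear in λ
2. H is the midpoint of FT ⇒ H is an affine combination of earlier points and hence also affine-linear in λ
Every point depending on F is an affine combination of F and λ-independent points, so each such coordinate is linear in λ; the λ² term in each signed area is a multiple of (Z−R)×(Z−R) = 0, so 2·[HFV] and 2·[HTZ] are each linear in λ. Evaluating at λ=0 and λ=1:
  2·[HFV] = -2·λ + 3/2,   2·[HTZ] = 3/2·λ − 3/2
So [HFV]:[HTZ] = (-2·λ + 3/2) / (3/2·λ − 3/2). Setting this equal to -13/12:
  -2·λ + 3/2 = -13/12·(3/2·λ − 3/2)  ⇒  λ = -1/3
Then r = λ/(1−λ) = (-1/3)/(4/3) = -1/4. Check: with r = -1/4, F = (4/3, 4) and [HFV]:[HTZ] = -13/12 as required.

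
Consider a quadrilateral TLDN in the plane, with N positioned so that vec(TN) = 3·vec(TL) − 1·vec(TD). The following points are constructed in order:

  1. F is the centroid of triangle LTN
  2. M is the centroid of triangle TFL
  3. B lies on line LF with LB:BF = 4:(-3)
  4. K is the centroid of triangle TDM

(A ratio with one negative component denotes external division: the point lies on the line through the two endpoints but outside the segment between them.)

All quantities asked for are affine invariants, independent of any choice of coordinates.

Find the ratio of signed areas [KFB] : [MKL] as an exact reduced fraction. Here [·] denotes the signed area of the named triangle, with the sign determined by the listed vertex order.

[KFB]:[MKL] = 3

Choose coordinates T = (0, 0), L = (1, 0), D = (0, 1), N = (3, -1).
1. F is the centroid of triangle LTN ⇒ F = (4/3, -1/3)
2. M is the centroid of triangle TFL ⇒ M = (7/9, -1/9)
3. B lies on line LF with LB:BF = 4:(-3) ⇒ B = (7/3, -4/3)
4. K is the centroid of triangle TDM ⇒ K = (7/27, 8/27)
2·[KFB] = -4/9, 2·[MKL] = -4/27
[KFB]:[MKL] = -4/9:-4/27 = 3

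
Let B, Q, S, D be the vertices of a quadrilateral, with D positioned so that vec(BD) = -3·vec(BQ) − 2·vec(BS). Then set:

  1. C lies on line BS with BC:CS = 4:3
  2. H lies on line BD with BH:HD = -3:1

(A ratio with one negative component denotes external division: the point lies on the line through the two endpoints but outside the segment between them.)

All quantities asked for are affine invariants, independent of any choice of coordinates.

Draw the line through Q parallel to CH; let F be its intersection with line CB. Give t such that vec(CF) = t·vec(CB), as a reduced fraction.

t = 43/18

Work in coordinates with B = (0, 0), Q = (1, 0), S = (0, 1), D = (-3, -2).
1. C lies on line BS with BC:CS = 4:3 ⇒ C = (0, 4/7)
2. H lies on line BD with BH:HD = -3:1 ⇒ H = (-9/2, -3)
through Q parallel to CH: direction (-9/2, -25/7); meets CB at F = (0, -50/63)
F = C + t·(B−C) with t = 43/18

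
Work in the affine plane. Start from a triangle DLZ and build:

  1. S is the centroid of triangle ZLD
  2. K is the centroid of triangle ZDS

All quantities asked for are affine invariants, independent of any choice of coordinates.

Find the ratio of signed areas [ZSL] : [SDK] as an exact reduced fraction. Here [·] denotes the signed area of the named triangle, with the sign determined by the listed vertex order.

Assign D = (0, 0), L = (1, 0), Z = (0, 1) — the answer is frame-independent, so this choice is without loss of generality.
1. S is the centroid of triangle ZLD ⇒ S = (1/3, 1/3)
2. K is the centroid of triangle ZDS ⇒ K = (1/9, 4/9)
2·[ZSL] = 1/3, 2·[SDK] = -1/9
[ZSL]:[SDK] = 1/3:-1/9 = -3

[ZSL]:[SDK] = -3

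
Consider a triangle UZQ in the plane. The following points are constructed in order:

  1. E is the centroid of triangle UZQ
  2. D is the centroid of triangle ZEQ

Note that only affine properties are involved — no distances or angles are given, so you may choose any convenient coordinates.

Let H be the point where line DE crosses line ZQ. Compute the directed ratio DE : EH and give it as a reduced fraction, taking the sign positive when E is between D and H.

Assign U = (0, 0), Z = (1, 0), Q = (0, 1) — the answer is frame-independent, so this choice is without loss of generality.
1. E is the centroid of triangle UZQ ⇒ E = (1/3, 1/3)
2. D is the centroid of triangle ZEQ ⇒ D = (4/9, 4/9)
line DE meets ZQ at H = (1/2, 1/2)
E = D + t·(H−D) with t = -2, so DE:EH = -2:3

DE:EH = -2/3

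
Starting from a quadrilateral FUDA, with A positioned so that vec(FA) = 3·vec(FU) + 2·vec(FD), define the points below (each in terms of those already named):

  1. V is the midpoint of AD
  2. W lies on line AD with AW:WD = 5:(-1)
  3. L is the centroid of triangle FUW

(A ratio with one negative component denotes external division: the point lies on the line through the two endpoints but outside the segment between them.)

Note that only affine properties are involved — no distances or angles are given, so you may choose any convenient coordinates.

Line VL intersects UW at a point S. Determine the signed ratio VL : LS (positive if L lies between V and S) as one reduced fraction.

VL:LS = -13

Choose coordinates F = (0, 0), U = (1, 0), D = (0, 1), A = (3, 2).
1. V is the midpoint of AD ⇒ V = (3/2, 3/2)
2. W lies on line AD with AW:WD = 5:(-1) ⇒ W = (-3/4, 3/4)
3. L is the centroid of triangle FUW ⇒ L = (1/12, 1/4)
line VL meets UW at S = (5/26, 9/26)
L = V + t·(S−V) with t = 13/12, so VL:LS = 13/12:-1/12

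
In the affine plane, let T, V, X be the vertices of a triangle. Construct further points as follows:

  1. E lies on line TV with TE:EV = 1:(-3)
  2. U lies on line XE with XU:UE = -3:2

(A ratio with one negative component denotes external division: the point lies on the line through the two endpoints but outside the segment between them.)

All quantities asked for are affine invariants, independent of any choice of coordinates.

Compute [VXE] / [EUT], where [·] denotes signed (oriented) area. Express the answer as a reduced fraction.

Choose coordinates T = (0, 0), V = (1, 0), X = (0, 1).
1. E lies on line TV with TE:EV = 1:(-3) ⇒ E = (-1/2, 0)
2. U lies on line XE with XU:UE = -3:2 ⇒ U = (-3/2, -2)
2·[VXE] = 3/2, 2·[EUT] = 1
[VXE]:[EUT] = 3/2:1 = 3/2

[VXE]:[EUT] = 3/2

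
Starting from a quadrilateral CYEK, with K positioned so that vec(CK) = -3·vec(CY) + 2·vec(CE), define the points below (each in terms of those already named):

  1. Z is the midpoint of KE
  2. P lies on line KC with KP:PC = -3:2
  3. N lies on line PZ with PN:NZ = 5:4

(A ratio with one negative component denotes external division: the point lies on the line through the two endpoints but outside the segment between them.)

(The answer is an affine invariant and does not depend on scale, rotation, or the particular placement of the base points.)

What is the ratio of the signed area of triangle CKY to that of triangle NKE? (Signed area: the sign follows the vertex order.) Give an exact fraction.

Set C = (0, 0), Y = (1, 0), E = (0, 1), K = (-3, 2); any affine frame gives the same invariant.
1. Z is the midpoint of KE ⇒ Z = (-3/2, 3/2)
2. P lies on line KC with KP:PC = -3:2 ⇒ P = (6, -4)
3. N lies on line PZ with PN:NZ = 5:4 ⇒ N = (11/6, -17/18)
2·[CKY] = -2, 2·[NKE] = -4
[CKY]:[NKE] = -2:-4 = 1/2

[CKY]:[NKE] = 1/2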